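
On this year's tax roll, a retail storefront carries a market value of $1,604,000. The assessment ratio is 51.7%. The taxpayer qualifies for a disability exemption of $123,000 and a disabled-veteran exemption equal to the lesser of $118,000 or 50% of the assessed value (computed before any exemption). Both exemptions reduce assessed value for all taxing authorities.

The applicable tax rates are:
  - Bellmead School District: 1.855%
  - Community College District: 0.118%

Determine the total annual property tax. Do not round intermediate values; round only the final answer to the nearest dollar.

$11,607

Assessed value = $1,604,000 × 0.517 = $829,268
Disabled-veteran exemption = min($118,000, 50% × $829,268) = min($118,000, $414,634) = $118,000 (dollar cap binds)
Taxable value = $829,268 − $123,000 − $118,000 = $588,268
Bellmead School District: $588,268 × 0.01855 = $10,912.3714
Community College District: $588,268 × 0.00118 = $694.15624
Total = $11,606.52764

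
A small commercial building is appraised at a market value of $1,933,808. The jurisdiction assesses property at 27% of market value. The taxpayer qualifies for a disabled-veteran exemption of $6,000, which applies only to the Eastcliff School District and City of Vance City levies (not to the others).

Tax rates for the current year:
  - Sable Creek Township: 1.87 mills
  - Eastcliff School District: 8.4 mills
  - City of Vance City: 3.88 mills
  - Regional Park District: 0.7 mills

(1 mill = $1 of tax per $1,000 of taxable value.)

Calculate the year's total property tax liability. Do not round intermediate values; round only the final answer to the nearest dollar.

Assessed value = $1,933,808 × 0.27 = $522,128.16
Sable Creek Township: $522,128.16 × 0.00187 = $976.3796592
Eastcliff School District: ($522,128.16 − $6,000) × 0.0084 = $516,128.16 × 0.0084 = $4,335.476544
City of Vance City: ($522,128.16 − $6,000) × 0.00388 = $516,128.16 × 0.00388 = $2,002.5772608
Regional Park District: $522,128.16 × 0.0007 = $365.489712
Total = $7,679.923176

$7,680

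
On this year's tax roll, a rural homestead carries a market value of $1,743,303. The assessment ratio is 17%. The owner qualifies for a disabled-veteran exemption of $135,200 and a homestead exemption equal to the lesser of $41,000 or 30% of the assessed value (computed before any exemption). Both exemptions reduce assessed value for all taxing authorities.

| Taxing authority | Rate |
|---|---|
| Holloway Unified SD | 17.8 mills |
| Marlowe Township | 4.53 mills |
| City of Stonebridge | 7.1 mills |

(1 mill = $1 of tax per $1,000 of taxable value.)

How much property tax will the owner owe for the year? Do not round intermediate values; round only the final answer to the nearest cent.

$3,536.35

Assessed value = $1,743,303 × 0.17 = $296,361.51
Homestead exemption = min($41,000, 30% × $296,361.51) = min($41,000, $88,908.453) = $41,000 (dollar cap binds)
Taxable value = $296,361.51 − $135,200 − $41,000 = $120,161.51
Holloway Unified SD: $120,161.51 × 0.0178 = $2,138.874878
Marlowe Township: $120,161.51 × 0.00453 = $544.3316403
City of Stonebridge: $120,161.51 × 0.0071 = $853.146721
Total = $3,536.3532393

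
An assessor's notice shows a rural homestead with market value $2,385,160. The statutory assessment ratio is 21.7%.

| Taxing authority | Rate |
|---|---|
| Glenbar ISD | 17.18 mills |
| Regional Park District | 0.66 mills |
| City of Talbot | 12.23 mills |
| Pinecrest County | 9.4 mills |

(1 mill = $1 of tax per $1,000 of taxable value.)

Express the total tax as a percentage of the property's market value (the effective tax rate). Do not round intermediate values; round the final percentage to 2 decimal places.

Assessed value = $2,385,160 × 0.217 = $517,579.72
Glenbar ISD: $517,579.72 × 0.01718 = $8,892.0195896
Regional Park District: $517,579.72 × 0.00066 = $341.6026152
City of Talbot: $517,579.72 × 0.01223 = $6,329.9999756
Pinecrest County: $517,579.72 × 0.0094 = $4,865.249368
Total tax = $20,428.8715484
Effective rate = $20,428.8715484 ÷ $2,385,160 = 0.86% of market value

0.86%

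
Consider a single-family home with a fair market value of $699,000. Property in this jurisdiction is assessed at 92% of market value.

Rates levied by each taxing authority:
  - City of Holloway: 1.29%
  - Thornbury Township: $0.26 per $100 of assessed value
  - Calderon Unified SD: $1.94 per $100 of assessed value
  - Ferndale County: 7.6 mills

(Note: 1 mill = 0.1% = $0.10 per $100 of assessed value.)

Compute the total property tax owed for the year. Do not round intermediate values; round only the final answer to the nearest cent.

Assessed value = $699,000 × 0.92 = $643,080
City of Holloway: $643,080 × 0.0129 = $8,295.732
Thornbury Township: $643,080 × 0.0026 = $1,672.008
Calderon Unified SD: $643,080 × 0.0194 = $12,475.752
Ferndale County: $643,080 × 0.0076 = $4,887.408
Total = $27,330.9

$27,330.90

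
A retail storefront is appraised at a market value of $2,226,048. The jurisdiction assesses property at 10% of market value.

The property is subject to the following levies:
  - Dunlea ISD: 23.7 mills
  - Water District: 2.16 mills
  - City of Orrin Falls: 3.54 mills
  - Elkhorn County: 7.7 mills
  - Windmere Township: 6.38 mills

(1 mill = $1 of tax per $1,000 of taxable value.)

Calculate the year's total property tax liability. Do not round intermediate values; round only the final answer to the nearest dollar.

$9,679

Assessed value = $2,226,048 × 0.1 = $222,604.8
Dunlea ISD: $222,604.8 × 0.0237 = $5,275.73376
Water District: $222,604.8 × 0.00216 = $480.826368
City of Orrin Falls: $222,604.8 × 0.00354 = $788.020992
Elkhorn County: $222,604.8 × 0.0077 = $1,714.05696
Windmere Township: $222,604.8 × 0.00638 = $1,420.218624
Total = $5,275.73376 + $480.826368 + $788.020992 + $1,714.05696 + $1,420.218624 = $9,678.856704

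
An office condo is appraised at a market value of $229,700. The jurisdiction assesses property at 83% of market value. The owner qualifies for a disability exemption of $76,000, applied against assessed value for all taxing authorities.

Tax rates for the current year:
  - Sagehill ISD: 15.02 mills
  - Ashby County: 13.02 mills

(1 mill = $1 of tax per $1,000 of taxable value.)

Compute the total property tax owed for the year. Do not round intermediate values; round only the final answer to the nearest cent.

$3,214.81

Assessed value = $229,700 × 0.83 = $190,651
Taxable value = $190,651 − $76,000 = $114,651
Sagehill ISD: $114,651 × 0.01502 = $1,722.05802
Ashby County: $114,651 × 0.01302 = $1,492.75602
Total = $1,722.05802 + $1,492.75602 = $3,214.81404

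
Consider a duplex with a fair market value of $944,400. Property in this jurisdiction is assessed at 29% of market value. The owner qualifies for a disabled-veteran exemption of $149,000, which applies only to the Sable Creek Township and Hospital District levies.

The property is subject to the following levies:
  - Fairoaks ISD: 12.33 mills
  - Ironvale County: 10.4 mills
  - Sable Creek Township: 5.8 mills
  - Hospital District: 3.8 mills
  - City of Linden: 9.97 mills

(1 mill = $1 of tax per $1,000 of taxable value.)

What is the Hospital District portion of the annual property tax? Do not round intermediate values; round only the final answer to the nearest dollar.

Assessed value = $944,400 × 0.29 = $273,876
Hospital District taxable value = $273,876 − $149,000 = $124,876
Hospital District levy = $124,876 × 0.0038 = $474.5288

$475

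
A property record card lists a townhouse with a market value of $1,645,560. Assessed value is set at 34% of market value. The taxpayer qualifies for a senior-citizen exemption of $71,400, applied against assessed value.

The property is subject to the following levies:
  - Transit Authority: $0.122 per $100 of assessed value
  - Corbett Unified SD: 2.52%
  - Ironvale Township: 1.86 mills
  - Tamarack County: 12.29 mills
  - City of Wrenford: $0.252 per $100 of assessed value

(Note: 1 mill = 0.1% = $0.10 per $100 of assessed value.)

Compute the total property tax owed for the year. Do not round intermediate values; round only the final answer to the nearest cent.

Assessed value = $1,645,560 × 0.34 = $559,490.4
Taxable value = $559,490.4 − $71,400 = $488,090.4
Transit Authority: $488,090.4 × 0.00122 = $595.470288
Corbett Unified SD: $488,090.4 × 0.0252 = $12,299.87808
Ironvale Township: $488,090.4 × 0.00186 = $907.848144
Tamarack County: $488,090.4 × 0.01229 = $5,998.631016
City of Wrenford: $488,090.4 × 0.00252 = $1,229.987808
Total = $21,031.815336

$21,031.82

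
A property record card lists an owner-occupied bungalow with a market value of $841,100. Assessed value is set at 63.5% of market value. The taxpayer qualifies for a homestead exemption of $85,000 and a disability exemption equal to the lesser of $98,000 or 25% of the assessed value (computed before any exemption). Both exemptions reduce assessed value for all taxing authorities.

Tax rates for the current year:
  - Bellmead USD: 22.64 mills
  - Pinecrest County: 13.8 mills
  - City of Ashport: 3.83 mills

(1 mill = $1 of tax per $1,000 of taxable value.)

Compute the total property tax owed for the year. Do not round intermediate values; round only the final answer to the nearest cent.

Assessed value = $841,100 × 0.635 = $534,098.5
Disability exemption = min($98,000, 25% × $534,098.5) = min($98,000, $133,524.625) = $98,000 (dollar cap binds)
Taxable value = $534,098.5 − $85,000 − $98,000 = $351,098.5
Bellmead USD: $351,098.5 × 0.02264 = $7,948.87004
Pinecrest County: $351,098.5 × 0.0138 = $4,845.1593
City of Ashport: $351,098.5 × 0.00383 = $1,344.707255
Total = $14,138.736595

$14,138.74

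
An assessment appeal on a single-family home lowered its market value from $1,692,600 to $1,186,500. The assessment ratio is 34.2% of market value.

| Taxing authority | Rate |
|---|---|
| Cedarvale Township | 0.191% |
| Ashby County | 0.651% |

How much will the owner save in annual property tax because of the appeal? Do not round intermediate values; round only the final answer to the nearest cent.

Old assessed value = $1,692,600 × 0.342 = $578,869.2
New assessed value = $1,186,500 × 0.342 = $405,783
Combined rate = 0.00191 + 0.00651 = 0.00842
Old tax = $578,869.2 × 0.00842 = $4,874.078664
New tax = $405,783 × 0.00842 = $3,416.69286
Reduction = $4,874.078664 − $3,416.69286 = $1,457.385804

$1,457.39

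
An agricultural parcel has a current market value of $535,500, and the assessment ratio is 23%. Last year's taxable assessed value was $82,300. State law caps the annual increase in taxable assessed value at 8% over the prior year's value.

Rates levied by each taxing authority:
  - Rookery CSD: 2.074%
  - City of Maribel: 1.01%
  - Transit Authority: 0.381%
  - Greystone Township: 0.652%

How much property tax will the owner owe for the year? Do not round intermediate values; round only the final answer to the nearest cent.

Uncapped assessed value = $535,500 × 0.23 = $123,165
Cap limit = $82,300 × 1.08 = $88,884
Taxable assessed value = min($123,165, $88,884) = $88,884 (cap binds)
Rookery CSD: $88,884 × 0.02074 = $1,843.45416
City of Maribel: $88,884 × 0.0101 = $897.7284
Transit Authority: $88,884 × 0.00381 = $338.64804
Greystone Township: $88,884 × 0.00652 = $579.52368
Total = $3,659.35428

$3,659.35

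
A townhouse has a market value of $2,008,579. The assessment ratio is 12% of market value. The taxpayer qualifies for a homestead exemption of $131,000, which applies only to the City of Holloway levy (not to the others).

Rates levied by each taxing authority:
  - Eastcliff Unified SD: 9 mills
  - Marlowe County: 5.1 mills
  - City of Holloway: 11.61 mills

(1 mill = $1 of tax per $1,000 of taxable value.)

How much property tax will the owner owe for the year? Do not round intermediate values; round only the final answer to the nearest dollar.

$4,676

Assessed value = $2,008,579 × 0.12 = $241,029.48
Eastcliff Unified SD: $241,029.48 × 0.009 = $2,169.26532
Marlowe County: $241,029.48 × 0.0051 = $1,229.250348
City of Holloway: ($241,029.48 − $131,000) × 0.01161 = $110,029.48 × 0.01161 = $1,277.4422628
Total = $4,675.9579308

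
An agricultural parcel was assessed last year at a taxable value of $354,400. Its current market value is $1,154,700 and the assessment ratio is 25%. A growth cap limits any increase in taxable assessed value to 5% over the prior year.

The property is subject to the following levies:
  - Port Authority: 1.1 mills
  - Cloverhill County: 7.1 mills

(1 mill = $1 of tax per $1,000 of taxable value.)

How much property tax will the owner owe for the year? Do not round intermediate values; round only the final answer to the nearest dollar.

Uncapped assessed value = $1,154,700 × 0.25 = $288,675
Cap limit = $354,400 × 1.05 = $372,120
Taxable assessed value = min($288,675, $372,120) = $288,675 (cap does not bind)
Port Authority: $288,675 × 0.0011 = $317.5425
Cloverhill County: $288,675 × 0.0071 = $2,049.5925
Total = $2,367.135

$2,367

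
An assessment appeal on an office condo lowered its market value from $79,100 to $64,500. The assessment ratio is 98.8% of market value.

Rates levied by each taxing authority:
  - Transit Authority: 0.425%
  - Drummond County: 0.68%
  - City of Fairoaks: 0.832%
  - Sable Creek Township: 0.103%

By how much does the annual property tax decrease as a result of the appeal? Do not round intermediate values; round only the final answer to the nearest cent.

$294.27

Old assessed value = $79,100 × 0.988 = $78,150.8
New assessed value = $64,500 × 0.988 = $63,726
Combined rate = 0.00425 + 0.0068 + 0.00832 + 0.00103 = 0.0204
Old tax = $78,150.8 × 0.0204 = $1,594.27632
New tax = $63,726 × 0.0204 = $1,300.0104
Reduction = $1,594.27632 − $1,300.0104 = $294.26592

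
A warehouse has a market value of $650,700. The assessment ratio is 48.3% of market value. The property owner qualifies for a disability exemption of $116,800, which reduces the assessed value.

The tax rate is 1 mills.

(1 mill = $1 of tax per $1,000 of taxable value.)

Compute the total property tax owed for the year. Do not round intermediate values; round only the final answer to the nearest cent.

$197.49

Assessed value = $650,700 × 0.483 = $314,288.1
Taxable value = $314,288.1 − $116,800 = $197,488.1
Tax = $197,488.1 × 0.001 = $197.4881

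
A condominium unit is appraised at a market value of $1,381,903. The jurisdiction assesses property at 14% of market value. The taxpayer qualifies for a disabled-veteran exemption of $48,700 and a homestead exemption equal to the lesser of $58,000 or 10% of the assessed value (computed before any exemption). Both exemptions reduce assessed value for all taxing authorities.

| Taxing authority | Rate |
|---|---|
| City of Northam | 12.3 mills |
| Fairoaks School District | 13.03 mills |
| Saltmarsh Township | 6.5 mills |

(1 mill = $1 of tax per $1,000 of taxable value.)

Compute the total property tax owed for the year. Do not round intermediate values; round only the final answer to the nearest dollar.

Assessed value = $1,381,903 × 0.14 = $193,466.42
Homestead exemption = min($58,000, 10% × $193,466.42) = min($58,000, $19,346.642) = $19,346.642 (percentage binds)
Taxable value = $193,466.42 − $48,700 − $19,346.642 = $125,419.778
City of Northam: $125,419.778 × 0.0123 = $1,542.6632694
Fairoaks School District: $125,419.778 × 0.01303 = $1,634.21970734
Saltmarsh Township: $125,419.778 × 0.0065 = $815.228557
Total = $3,992.11153374

$3,992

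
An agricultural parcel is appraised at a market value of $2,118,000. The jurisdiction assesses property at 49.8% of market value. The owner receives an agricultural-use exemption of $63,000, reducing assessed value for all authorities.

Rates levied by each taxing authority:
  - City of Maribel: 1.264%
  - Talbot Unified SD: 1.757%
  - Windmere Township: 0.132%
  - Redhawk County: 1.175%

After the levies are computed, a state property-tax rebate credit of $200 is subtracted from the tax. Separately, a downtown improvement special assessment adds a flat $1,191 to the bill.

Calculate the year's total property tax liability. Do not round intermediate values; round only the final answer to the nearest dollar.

Assessed value = $2,118,000 × 0.498 = $1,054,764
Taxable value = $1,054,764 − $63,000 = $991,764
City of Maribel: $991,764 × 0.01264 = $12,535.89696
Talbot Unified SD: $991,764 × 0.01757 = $17,425.29348
Windmere Township: $991,764 × 0.00132 = $1,309.12848
Redhawk County: $991,764 × 0.01175 = $11,653.227
Levies subtotal = $42,923.54592
After credit = $42,923.54592 − $200 = $42,723.54592
Total = $42,723.54592 + $1,191 = $43,914.54592

$43,915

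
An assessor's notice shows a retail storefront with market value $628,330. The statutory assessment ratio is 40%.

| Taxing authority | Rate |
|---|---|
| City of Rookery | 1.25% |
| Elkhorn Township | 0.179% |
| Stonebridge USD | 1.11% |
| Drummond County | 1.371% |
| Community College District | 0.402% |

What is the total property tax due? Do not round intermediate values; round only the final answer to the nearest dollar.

Assessed value = $628,330 × 0.4 = $251,332
City of Rookery: $251,332 × 0.0125 = $3,141.65
Elkhorn Township: $251,332 × 0.00179 = $449.88428
Stonebridge USD: $251,332 × 0.0111 = $2,789.7852
Drummond County: $251,332 × 0.01371 = $3,445.76172
Community College District: $251,332 × 0.00402 = $1,010.35464
Total = $3,141.65 + $449.88428 + $2,789.7852 + $3,445.76172 + $1,010.35464 = $10,837.43584

$10,837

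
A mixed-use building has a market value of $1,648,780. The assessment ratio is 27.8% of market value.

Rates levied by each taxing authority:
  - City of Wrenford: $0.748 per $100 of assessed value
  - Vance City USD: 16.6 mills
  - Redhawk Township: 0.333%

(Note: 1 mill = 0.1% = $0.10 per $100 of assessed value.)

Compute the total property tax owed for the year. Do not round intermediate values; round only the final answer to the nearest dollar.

Assessed value = $1,648,780 × 0.278 = $458,360.84
City of Wrenford: $458,360.84 × 0.00748 = $3,428.5390832
Vance City USD: $458,360.84 × 0.0166 = $7,608.789944
Redhawk Township: $458,360.84 × 0.00333 = $1,526.3415972
Total = $12,563.6706244

$12,564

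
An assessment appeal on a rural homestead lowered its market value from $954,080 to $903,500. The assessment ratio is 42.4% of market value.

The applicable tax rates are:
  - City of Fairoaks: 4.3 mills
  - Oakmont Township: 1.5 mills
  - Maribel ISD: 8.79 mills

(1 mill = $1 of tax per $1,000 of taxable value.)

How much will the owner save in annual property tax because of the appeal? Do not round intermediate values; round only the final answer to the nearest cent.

Old assessed value = $954,080 × 0.424 = $404,529.92
New assessed value = $903,500 × 0.424 = $383,084
Combined rate = 0.0043 + 0.0015 + 0.00879 = 0.01459
Old tax = $404,529.92 × 0.01459 = $5,902.0915328
New tax = $383,084 × 0.01459 = $5,589.19556
Reduction = $5,902.0915328 − $5,589.19556 = $312.8959728

$312.90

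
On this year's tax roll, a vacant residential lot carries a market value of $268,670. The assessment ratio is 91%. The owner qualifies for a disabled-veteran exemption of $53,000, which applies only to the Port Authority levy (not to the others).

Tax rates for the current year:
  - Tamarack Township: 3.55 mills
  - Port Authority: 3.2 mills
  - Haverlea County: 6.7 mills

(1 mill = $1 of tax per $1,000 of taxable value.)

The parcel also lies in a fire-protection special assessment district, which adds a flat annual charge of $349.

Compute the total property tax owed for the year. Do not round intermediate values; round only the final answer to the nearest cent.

$3,467.79

Assessed value = $268,670 × 0.91 = $244,489.7
Tamarack Township: $244,489.7 × 0.00355 = $867.938435
Port Authority: ($244,489.7 − $53,000) × 0.0032 = $191,489.7 × 0.0032 = $612.76704
Haverlea County: $244,489.7 × 0.0067 = $1,638.08099
Levies subtotal = $3,118.786465
Total = $3,118.786465 + $349 = $3,467.786465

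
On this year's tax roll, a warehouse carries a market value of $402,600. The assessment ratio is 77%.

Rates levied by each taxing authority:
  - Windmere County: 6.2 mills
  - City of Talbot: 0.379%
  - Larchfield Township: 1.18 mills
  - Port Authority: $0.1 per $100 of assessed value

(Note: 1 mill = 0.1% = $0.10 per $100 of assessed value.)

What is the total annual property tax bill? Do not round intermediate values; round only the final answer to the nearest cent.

$3,772.72

Assessed value = $402,600 × 0.77 = $310,002
Windmere County: $310,002 × 0.0062 = $1,922.0124
City of Talbot: $310,002 × 0.00379 = $1,174.90758
Larchfield Township: $310,002 × 0.00118 = $365.80236
Port Authority: $310,002 × 0.001 = $310.002
Total = $3,772.72434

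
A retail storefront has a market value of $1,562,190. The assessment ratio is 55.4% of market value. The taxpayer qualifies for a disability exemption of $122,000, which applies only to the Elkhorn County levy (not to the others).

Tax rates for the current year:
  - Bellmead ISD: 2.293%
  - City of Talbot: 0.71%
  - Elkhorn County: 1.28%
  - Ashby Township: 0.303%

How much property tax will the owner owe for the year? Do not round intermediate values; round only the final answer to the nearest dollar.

$38,128

Assessed value = $1,562,190 × 0.554 = $865,453.26
Bellmead ISD: $865,453.26 × 0.02293 = $19,844.8432518
City of Talbot: $865,453.26 × 0.0071 = $6,144.718146
Elkhorn County: ($865,453.26 − $122,000) × 0.0128 = $743,453.26 × 0.0128 = $9,516.201728
Ashby Township: $865,453.26 × 0.00303 = $2,622.3233778
Total = $38,128.0865036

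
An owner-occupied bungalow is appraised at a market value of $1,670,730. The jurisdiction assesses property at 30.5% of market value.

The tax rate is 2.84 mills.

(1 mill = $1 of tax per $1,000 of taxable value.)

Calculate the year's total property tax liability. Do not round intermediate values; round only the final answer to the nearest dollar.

Assessed value = $1,670,730 × 0.305 = $509,572.65
Tax = $509,572.65 × 0.00284 = $1,447.186326

$1,447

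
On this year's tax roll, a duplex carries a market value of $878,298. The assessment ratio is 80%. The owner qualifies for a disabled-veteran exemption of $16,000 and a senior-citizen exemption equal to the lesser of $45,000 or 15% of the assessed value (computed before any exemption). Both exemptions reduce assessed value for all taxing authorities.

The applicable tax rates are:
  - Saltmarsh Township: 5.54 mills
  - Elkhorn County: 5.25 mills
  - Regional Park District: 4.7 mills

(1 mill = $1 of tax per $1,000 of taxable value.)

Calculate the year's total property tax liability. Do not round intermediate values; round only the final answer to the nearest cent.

$9,938.98

Assessed value = $878,298 × 0.8 = $702,638.4
Senior-citizen exemption = min($45,000, 15% × $702,638.4) = min($45,000, $105,395.76) = $45,000 (dollar cap binds)
Taxable value = $702,638.4 − $16,000 − $45,000 = $641,638.4
Saltmarsh Township: $641,638.4 × 0.00554 = $3,554.676736
Elkhorn County: $641,638.4 × 0.00525 = $3,368.6016
Regional Park District: $641,638.4 × 0.0047 = $3,015.70048
Total = $9,938.978816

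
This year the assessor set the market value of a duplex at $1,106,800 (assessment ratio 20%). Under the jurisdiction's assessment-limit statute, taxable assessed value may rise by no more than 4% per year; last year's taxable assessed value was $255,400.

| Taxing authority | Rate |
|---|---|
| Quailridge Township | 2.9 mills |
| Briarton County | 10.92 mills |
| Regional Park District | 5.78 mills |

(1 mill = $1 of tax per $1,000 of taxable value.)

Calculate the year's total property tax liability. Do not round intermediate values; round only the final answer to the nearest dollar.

$4,339

Uncapped assessed value = $1,106,800 × 0.2 = $221,360
Cap limit = $255,400 × 1.04 = $265,616
Taxable assessed value = min($221,360, $265,616) = $221,360 (cap does not bind)
Quailridge Township: $221,360 × 0.0029 = $641.944
Briarton County: $221,360 × 0.01092 = $2,417.2512
Regional Park District: $221,360 × 0.00578 = $1,279.4608
Total = $4,338.656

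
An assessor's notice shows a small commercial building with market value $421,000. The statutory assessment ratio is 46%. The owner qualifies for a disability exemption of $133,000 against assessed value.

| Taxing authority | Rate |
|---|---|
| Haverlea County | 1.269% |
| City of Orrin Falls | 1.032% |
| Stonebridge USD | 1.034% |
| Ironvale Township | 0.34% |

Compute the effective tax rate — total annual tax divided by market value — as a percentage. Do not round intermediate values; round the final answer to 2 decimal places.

Assessed value = $421,000 × 0.46 = $193,660
Taxable value = $193,660 − $133,000 = $60,660
Haverlea County: $60,660 × 0.01269 = $769.7754
City of Orrin Falls: $60,660 × 0.01032 = $626.0112
Stonebridge USD: $60,660 × 0.01034 = $627.2244
Ironvale Township: $60,660 × 0.0034 = $206.244
Total tax = $2,229.255
Effective rate = $2,229.255 ÷ $421,000 = 0.53% of market value

0.53%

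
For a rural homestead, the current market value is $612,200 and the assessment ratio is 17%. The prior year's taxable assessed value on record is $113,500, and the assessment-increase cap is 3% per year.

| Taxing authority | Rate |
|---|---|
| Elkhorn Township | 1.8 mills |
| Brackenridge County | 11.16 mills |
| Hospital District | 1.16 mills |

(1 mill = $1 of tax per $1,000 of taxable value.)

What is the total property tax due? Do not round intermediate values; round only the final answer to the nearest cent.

Uncapped assessed value = $612,200 × 0.17 = $104,074
Cap limit = $113,500 × 1.03 = $116,905
Taxable assessed value = min($104,074, $116,905) = $104,074 (cap does not bind)
Elkhorn Township: $104,074 × 0.0018 = $187.3332
Brackenridge County: $104,074 × 0.01116 = $1,161.46584
Hospital District: $104,074 × 0.00116 = $120.72584
Total = $1,469.52488

$1,469.52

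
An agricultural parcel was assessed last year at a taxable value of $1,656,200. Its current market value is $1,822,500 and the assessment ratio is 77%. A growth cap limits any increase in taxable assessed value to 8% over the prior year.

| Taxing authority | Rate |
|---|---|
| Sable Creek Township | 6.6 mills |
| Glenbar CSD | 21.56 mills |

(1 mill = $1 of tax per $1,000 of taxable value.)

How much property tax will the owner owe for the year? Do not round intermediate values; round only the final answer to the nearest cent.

$39,517.63

Uncapped assessed value = $1,822,500 × 0.77 = $1,403,325
Cap limit = $1,656,200 × 1.08 = $1,788,696
Taxable assessed value = min($1,403,325, $1,788,696) = $1,403,325 (cap does not bind)
Sable Creek Township: $1,403,325 × 0.0066 = $9,261.945
Glenbar CSD: $1,403,325 × 0.02156 = $30,255.687
Total = $39,517.632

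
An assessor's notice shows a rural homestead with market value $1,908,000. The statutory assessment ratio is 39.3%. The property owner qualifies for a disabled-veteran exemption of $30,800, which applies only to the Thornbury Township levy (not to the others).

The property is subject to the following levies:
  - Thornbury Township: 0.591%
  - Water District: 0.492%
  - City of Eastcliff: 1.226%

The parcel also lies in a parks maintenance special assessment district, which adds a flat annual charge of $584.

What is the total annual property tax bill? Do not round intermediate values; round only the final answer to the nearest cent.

$17,715.87

Assessed value = $1,908,000 × 0.393 = $749,844
Thornbury Township: ($749,844 − $30,800) × 0.00591 = $719,044 × 0.00591 = $4,249.55004
Water District: $749,844 × 0.00492 = $3,689.23248
City of Eastcliff: $749,844 × 0.01226 = $9,193.08744
Levies subtotal = $17,131.86996
Total = $17,131.86996 + $584 = $17,715.86996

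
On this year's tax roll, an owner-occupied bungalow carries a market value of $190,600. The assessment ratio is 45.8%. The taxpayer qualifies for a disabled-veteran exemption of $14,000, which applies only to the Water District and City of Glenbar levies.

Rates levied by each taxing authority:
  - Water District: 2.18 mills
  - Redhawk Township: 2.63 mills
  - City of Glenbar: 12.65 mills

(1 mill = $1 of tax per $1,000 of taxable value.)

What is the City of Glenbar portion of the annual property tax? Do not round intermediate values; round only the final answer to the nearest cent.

$927.18

Assessed value = $190,600 × 0.458 = $87,294.8
City of Glenbar taxable value = $87,294.8 − $14,000 = $73,294.8
City of Glenbar levy = $73,294.8 × 0.01265 = $927.17922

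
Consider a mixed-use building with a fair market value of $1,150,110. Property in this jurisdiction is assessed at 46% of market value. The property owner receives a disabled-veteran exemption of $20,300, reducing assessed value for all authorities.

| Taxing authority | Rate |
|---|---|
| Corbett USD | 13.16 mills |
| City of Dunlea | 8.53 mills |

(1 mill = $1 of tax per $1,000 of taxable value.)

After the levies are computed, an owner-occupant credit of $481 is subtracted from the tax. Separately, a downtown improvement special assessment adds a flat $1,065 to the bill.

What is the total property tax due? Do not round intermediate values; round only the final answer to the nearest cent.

$11,618.80

Assessed value = $1,150,110 × 0.46 = $529,050.6
Taxable value = $529,050.6 − $20,300 = $508,750.6
Corbett USD: $508,750.6 × 0.01316 = $6,695.157896
City of Dunlea: $508,750.6 × 0.00853 = $4,339.642618
Levies subtotal = $11,034.800514
After credit = $11,034.800514 − $481 = $10,553.800514
Total = $10,553.800514 + $1,065 = $11,618.800514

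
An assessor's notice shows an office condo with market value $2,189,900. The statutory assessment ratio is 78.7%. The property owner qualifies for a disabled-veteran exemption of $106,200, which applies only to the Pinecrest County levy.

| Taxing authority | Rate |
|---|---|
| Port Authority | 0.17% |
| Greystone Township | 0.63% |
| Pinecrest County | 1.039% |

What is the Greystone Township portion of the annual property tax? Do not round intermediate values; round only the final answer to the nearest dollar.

$10,858

Assessed value = $2,189,900 × 0.787 = $1,723,451.3
Greystone Township taxable value = $1,723,451.3 (exemption does not apply)
Greystone Township levy = $1,723,451.3 × 0.0063 = $10,857.74319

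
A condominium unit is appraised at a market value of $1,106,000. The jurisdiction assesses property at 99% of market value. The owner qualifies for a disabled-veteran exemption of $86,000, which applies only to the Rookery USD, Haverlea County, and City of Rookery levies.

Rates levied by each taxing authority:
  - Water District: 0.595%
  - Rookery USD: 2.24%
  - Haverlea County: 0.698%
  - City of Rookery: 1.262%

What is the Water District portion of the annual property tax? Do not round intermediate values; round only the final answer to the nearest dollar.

Assessed value = $1,106,000 × 0.99 = $1,094,940
Water District taxable value = $1,094,940 (exemption does not apply)
Water District levy = $1,094,940 × 0.00595 = $6,514.893

$6,515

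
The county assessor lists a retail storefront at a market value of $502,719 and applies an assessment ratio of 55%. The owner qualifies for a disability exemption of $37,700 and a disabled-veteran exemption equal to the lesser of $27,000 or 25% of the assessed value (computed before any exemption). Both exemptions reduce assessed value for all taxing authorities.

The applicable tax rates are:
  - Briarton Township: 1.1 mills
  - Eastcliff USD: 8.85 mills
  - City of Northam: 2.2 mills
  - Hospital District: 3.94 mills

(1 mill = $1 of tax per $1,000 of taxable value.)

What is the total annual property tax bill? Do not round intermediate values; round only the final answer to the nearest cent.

$3,407.79

Assessed value = $502,719 × 0.55 = $276,495.45
Disabled-veteran exemption = min($27,000, 25% × $276,495.45) = min($27,000, $69,123.8625) = $27,000 (dollar cap binds)
Taxable value = $276,495.45 − $37,700 − $27,000 = $211,795.45
Briarton Township: $211,795.45 × 0.0011 = $232.974995
Eastcliff USD: $211,795.45 × 0.00885 = $1,874.3897325
City of Northam: $211,795.45 × 0.0022 = $465.94999
Hospital District: $211,795.45 × 0.00394 = $834.474073
Total = $3,407.7887905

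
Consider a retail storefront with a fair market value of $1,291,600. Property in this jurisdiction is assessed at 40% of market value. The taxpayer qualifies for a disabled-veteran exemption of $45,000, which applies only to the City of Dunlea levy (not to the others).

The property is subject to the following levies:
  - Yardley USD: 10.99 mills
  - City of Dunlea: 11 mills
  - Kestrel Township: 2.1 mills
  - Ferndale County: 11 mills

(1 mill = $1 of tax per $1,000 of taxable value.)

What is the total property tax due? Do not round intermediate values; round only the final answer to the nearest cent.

Assessed value = $1,291,600 × 0.4 = $516,640
Yardley USD: $516,640 × 0.01099 = $5,677.8736
City of Dunlea: ($516,640 − $45,000) × 0.011 = $471,640 × 0.011 = $5,188.04
Kestrel Township: $516,640 × 0.0021 = $1,084.944
Ferndale County: $516,640 × 0.011 = $5,683.04
Total = $17,633.8976

$17,633.90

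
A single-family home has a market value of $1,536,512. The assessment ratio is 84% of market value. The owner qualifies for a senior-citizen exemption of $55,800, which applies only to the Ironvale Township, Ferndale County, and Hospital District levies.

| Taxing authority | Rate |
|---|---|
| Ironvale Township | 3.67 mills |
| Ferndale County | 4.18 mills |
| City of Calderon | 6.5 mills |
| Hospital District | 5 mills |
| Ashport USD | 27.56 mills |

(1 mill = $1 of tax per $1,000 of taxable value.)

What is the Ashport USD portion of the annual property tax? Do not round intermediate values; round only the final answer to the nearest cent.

Assessed value = $1,536,512 × 0.84 = $1,290,670.08
Ashport USD taxable value = $1,290,670.08 (exemption does not apply)
Ashport USD levy = $1,290,670.08 × 0.02756 = $35,570.8674048

$35,570.87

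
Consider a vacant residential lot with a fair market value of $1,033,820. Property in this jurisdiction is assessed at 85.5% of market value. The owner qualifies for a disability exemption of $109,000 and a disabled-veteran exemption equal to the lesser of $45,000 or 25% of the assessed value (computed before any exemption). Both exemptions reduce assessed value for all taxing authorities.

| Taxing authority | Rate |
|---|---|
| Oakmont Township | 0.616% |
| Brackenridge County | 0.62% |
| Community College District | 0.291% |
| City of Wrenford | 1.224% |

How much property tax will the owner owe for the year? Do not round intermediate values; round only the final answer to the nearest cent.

$20,079.99

Assessed value = $1,033,820 × 0.855 = $883,916.1
Disabled-veteran exemption = min($45,000, 25% × $883,916.1) = min($45,000, $220,979.025) = $45,000 (dollar cap binds)
Taxable value = $883,916.1 − $109,000 − $45,000 = $729,916.1
Oakmont Township: $729,916.1 × 0.00616 = $4,496.283176
Brackenridge County: $729,916.1 × 0.0062 = $4,525.47982
Community College District: $729,916.1 × 0.00291 = $2,124.055851
City of Wrenford: $729,916.1 × 0.01224 = $8,934.173064
Total = $20,079.991911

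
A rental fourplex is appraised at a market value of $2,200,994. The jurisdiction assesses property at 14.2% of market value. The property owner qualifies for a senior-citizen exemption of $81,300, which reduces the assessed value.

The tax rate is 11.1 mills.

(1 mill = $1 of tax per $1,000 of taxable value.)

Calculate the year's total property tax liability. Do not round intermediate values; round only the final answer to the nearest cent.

Assessed value = $2,200,994 × 0.142 = $312,541.148
Taxable value = $312,541.148 − $81,300 = $231,241.148
Tax = $231,241.148 × 0.0111 = $2,566.7767428

$2,566.78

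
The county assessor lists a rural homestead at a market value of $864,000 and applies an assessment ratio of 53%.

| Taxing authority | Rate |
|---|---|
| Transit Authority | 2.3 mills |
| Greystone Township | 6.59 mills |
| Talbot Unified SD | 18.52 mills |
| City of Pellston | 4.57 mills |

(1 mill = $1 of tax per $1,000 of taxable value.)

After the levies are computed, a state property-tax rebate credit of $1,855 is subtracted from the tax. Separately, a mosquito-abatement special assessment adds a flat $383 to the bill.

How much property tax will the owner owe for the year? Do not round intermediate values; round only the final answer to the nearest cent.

Assessed value = $864,000 × 0.53 = $457,920
Transit Authority: $457,920 × 0.0023 = $1,053.216
Greystone Township: $457,920 × 0.00659 = $3,017.6928
Talbot Unified SD: $457,920 × 0.01852 = $8,480.6784
City of Pellston: $457,920 × 0.00457 = $2,092.6944
Levies subtotal = $14,644.2816
After credit = $14,644.2816 − $1,855 = $12,789.2816
Total = $12,789.2816 + $383 = $13,172.2816

$13,172.28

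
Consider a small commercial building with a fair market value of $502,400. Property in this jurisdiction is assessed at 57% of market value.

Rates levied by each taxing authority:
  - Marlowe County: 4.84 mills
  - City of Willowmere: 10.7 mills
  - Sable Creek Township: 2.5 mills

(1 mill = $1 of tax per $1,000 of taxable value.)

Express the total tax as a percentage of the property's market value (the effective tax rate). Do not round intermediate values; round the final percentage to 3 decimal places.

Assessed value = $502,400 × 0.57 = $286,368
Marlowe County: $286,368 × 0.00484 = $1,386.02112
City of Willowmere: $286,368 × 0.0107 = $3,064.1376
Sable Creek Township: $286,368 × 0.0025 = $715.92
Total tax = $5,166.07872
Effective rate = $5,166.07872 ÷ $502,400 = 1.028% of market value

1.028%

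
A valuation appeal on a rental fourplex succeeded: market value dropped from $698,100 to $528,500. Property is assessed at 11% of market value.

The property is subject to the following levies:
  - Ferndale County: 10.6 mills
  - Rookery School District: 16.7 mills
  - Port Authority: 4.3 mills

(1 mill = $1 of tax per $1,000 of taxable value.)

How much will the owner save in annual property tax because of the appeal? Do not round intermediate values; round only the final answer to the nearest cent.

$589.53

Old assessed value = $698,100 × 0.11 = $76,791
New assessed value = $528,500 × 0.11 = $58,135
Combined rate = 0.0106 + 0.0167 + 0.0043 = 0.0316
Old tax = $76,791 × 0.0316 = $2,426.5956
New tax = $58,135 × 0.0316 = $1,837.066
Reduction = $2,426.5956 − $1,837.066 = $589.5296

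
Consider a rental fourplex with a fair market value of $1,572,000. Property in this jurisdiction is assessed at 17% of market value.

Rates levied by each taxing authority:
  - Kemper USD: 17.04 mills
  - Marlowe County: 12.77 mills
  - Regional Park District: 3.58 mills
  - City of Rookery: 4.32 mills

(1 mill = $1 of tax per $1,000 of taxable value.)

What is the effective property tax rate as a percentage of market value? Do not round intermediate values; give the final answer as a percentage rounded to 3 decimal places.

0.641%

Assessed value = $1,572,000 × 0.17 = $267,240
Kemper USD: $267,240 × 0.01704 = $4,553.7696
Marlowe County: $267,240 × 0.01277 = $3,412.6548
Regional Park District: $267,240 × 0.00358 = $956.7192
City of Rookery: $267,240 × 0.00432 = $1,154.4768
Total tax = $10,077.6204
Effective rate = $10,077.6204 ÷ $1,572,000 = 0.641% of market value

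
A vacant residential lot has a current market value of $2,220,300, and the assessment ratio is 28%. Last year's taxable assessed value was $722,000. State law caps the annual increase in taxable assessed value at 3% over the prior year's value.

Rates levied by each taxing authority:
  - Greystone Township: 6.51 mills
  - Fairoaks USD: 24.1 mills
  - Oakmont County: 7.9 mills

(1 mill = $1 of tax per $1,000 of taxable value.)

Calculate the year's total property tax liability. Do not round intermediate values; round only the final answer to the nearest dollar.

$23,941

Uncapped assessed value = $2,220,300 × 0.28 = $621,684
Cap limit = $722,000 × 1.03 = $743,660
Taxable assessed value = min($621,684, $743,660) = $621,684 (cap does not bind)
Greystone Township: $621,684 × 0.00651 = $4,047.16284
Fairoaks USD: $621,684 × 0.0241 = $14,982.5844
Oakmont County: $621,684 × 0.0079 = $4,911.3036
Total = $23,941.05084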